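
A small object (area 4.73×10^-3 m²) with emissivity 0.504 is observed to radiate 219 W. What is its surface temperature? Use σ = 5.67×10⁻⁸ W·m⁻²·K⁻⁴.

T ≈ 1130 K

From P = εσAT⁴, T = (P / εσA)^(1/4) = (219 / (0.504 × 5.67×10⁻⁸ × 4.73×10^-3))^(1/4).
T = (1.62×10^12)^(1/4) = 1130 K.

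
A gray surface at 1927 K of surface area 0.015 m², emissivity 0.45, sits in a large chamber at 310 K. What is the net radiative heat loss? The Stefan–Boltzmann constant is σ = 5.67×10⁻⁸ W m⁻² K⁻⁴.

Q = εσA(T⁴ − T_s⁴). T⁴ − T_s⁴ = (1927)⁴ − (310)⁴ = 1.38×10^13 − 9.24×10^9 = 1.38×10^13 K⁴.
Q = 0.45 × 5.67×10⁻⁸ × 0.0150 × 1.38×10^13 = 5270 W.

Q ≈ 5270 W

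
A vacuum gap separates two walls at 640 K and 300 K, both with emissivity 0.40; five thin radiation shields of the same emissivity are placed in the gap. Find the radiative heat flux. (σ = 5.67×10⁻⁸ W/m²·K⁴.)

Each of the 6 gaps contributes resistance (2/ε − 1) = 2/0.40 − 1 = 4.000; total = 24.00.
q = σ(T₁⁴ − T₂⁴) / 24.00 = 5.67×10⁻⁸ × 1.60×10^11 / 24.00 = 377 W/m².

q ≈ 377 W/m²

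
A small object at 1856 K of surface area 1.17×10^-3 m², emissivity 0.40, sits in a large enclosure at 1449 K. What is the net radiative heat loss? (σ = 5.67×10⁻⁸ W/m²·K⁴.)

Q = εσA(T⁴ − T_s⁴). T⁴ − T_s⁴ = (1856)⁴ − (1449)⁴ = 1.19×10^13 − 4.41×10^12 = 7.46×10^12 K⁴.
Q = 0.40 × 5.67×10⁻⁸ × 1.17×10^-3 × 7.46×10^12 = 198 W.

Q ≈ 198 W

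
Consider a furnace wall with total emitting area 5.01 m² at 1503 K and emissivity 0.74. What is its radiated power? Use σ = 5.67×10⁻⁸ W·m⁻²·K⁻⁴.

P = εσAT⁴ = 0.74 × 5.67×10⁻⁸ × 5.01 × (1503)⁴ = 0.74 × 5.67×10⁻⁸ × 5.01 × 5.10×10^12.
P = 1.07×10^6 W.

P ≈ 1.07×10^6 W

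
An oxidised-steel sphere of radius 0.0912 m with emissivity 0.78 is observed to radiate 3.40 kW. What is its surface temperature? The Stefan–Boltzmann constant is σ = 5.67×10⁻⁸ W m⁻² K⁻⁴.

T ≈ 926 K

A = 4πr² = 4π × (0.0912)² = 0.105 m².
From P = εσAT⁴, T = (P / εσA)^(1/4) = (3400 / (0.78 × 5.67×10⁻⁸ × 0.105))^(1/4).
T = (7.36×10^11)^(1/4) = 926 K.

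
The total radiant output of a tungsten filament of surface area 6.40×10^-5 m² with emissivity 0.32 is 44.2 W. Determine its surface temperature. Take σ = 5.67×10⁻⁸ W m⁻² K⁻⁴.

T ≈ 2480 K

From P = εσAT⁴, T = (P / εσA)^(1/4) = (44.2 / (0.32 × 5.67×10⁻⁸ × 6.40×10^-5))^(1/4).
T = (3.81×10^13)^(1/4) = 2480 K.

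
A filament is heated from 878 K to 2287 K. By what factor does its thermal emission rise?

ratio ≈ 46.0

P ∝ T⁴, so the ratio is (2287/878)⁴ = (2.605)⁴ = 46.0.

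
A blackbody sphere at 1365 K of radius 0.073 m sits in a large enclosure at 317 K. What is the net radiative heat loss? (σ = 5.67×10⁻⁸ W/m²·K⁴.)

A = 4πr² = 4π × (0.073)² = 0.0670 m².
Q = σA(T⁴ − T_s⁴). T⁴ − T_s⁴ = (1365)⁴ − (317)⁴ = 3.47×10^12 − 1.01×10^10 = 3.46×10^12 K⁴.
Q = 5.67×10⁻⁸ × 0.0670 × 3.46×10^12 = 13100 W.

Q ≈ 13100 W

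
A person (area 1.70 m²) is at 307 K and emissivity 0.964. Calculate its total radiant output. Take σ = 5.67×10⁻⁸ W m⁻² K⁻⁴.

P ≈ 825 W

P = εσAT⁴ = 0.964 × 5.67×10⁻⁸ × 1.70 × (307)⁴ = 0.964 × 5.67×10⁻⁸ × 1.70 × 8.88×10^9.
P = 825 W.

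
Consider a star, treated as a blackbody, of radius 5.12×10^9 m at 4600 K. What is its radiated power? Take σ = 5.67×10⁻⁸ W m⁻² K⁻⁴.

P ≈ 8.36×10^27 W

A = 4πr² = 4π × (5.12×10^9)² = 3.29×10^20 m².
P = σAT⁴ = 5.67×10⁻⁸ × 3.29×10^20 × (4600)⁴ = 5.67×10⁻⁸ × 3.29×10^20 × 4.48×10^14.
P = 8.36×10^27 W.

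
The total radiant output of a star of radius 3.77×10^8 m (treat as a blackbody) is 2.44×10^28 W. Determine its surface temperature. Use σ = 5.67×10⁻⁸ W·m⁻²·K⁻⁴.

T ≈ 22200 K

A = 4πr² = 4π × (3.77×10^8)² = 1.79×10^18 m².
From P = σAT⁴, T = (P / σA)^(1/4) = (2.44×10^28 / (5.67×10⁻⁸ × 1.79×10^18))^(1/4).
T = (2.41×10^17)^(1/4) = 22200 K.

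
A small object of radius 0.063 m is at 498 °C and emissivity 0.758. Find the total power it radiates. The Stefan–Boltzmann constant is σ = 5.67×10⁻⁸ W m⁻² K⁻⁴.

P ≈ 757 W

A = 4πr² = 4π × (0.063)² = 0.0499 m².
498 °C = 771 K.
P = εσAT⁴ = 0.758 × 5.67×10⁻⁸ × 0.0499 × (771)⁴ = 0.758 × 5.67×10⁻⁸ × 0.0499 × 3.53×10^11.
P = 757 W.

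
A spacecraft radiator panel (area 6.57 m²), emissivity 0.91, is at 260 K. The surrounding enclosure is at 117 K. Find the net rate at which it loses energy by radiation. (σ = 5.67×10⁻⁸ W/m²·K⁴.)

Q ≈ 1490 W

Q = εσA(T⁴ − T_s⁴). T⁴ − T_s⁴ = (260)⁴ − (117)⁴ = 4.57×10^9 − 1.87×10^8 = 4.38×10^9 K⁴.
Q = 0.91 × 5.67×10⁻⁸ × 6.57 × 4.38×10^9 = 1490 W.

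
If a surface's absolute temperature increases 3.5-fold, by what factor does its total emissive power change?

P ∝ T⁴, so the power scales as (3.5)⁴ = 150.

factor ≈ 150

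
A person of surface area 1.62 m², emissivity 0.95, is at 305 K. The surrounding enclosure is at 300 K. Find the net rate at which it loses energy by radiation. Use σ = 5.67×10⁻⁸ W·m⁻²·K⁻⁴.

Q = εσA(T⁴ − T_s⁴). T⁴ − T_s⁴ = (305)⁴ − (300)⁴ = 8.65×10^9 − 8.10×10^9 = 5.54×10^8 K⁴.
Q = 0.95 × 5.67×10⁻⁸ × 1.62 × 5.54×10^8 = 48.3 W.

Q ≈ 48.3 W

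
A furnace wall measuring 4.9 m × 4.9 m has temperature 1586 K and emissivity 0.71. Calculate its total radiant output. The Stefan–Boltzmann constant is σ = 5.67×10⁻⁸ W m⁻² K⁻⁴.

A = 4.9 × 4.9 = 24.0 m².
P = εσAT⁴ = 0.71 × 5.67×10⁻⁸ × 24.0 × (1586)⁴ = 0.71 × 5.67×10⁻⁸ × 24.0 × 6.33×10^12.
P = 6.12×10^6 W.

P ≈ 6.12×10^6 W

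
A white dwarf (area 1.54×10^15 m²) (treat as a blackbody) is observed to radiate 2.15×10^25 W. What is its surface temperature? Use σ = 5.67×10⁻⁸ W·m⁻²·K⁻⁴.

T ≈ 22300 K

From P = σAT⁴, T = (P / σA)^(1/4) = (2.15×10^25 / (5.67×10⁻⁸ × 1.54×10^15))^(1/4).
T = (2.46×10^17)^(1/4) = 22300 K.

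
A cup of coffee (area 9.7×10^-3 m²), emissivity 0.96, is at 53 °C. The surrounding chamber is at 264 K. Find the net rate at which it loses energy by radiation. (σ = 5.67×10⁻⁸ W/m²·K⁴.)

Convert: 53 °C = 326 K.
Q = εσA(T⁴ − T_s⁴). T⁴ − T_s⁴ = (326)⁴ − (264)⁴ = 1.13×10^10 − 4.86×10^9 = 6.44×10^9 K⁴.
Q = 0.96 × 5.67×10⁻⁸ × 9.70×10^-3 × 6.44×10^9 = 3.40 W.

Q ≈ 3.40 W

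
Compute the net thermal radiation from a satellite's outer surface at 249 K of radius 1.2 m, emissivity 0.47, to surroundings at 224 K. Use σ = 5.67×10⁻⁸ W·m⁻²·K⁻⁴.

A = 4πr² = 4π × (1.2)² = 18.1 m².
Q = εσA(T⁴ − T_s⁴). T⁴ − T_s⁴ = (249)⁴ − (224)⁴ = 3.84×10^9 − 2.52×10^9 = 1.33×10^9 K⁴.
Q = 0.47 × 5.67×10⁻⁸ × 18.1 × 1.33×10^9 = 640 W.

Q ≈ 640 W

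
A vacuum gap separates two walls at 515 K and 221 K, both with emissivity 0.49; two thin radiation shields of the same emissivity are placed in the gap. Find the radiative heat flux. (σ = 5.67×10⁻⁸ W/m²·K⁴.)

q ≈ 417 W/m²

Each of the 3 gaps contributes resistance (2/ε − 1) = 2/0.49 − 1 = 3.082; total = 9.245.
q = σ(T₁⁴ − T₂⁴) / 9.245 = 5.67×10⁻⁸ × 6.80×10^10 / 9.245 = 417 W/m².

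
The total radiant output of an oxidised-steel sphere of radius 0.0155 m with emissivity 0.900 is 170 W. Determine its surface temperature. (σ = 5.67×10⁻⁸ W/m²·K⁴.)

A = 4πr² = 4π × (0.0155)² = 3.02×10^-3 m².
From P = εσAT⁴, T = (P / εσA)^(1/4) = (170 / (0.900 × 5.67×10⁻⁸ × 3.02×10^-3))^(1/4).
T = (1.10×10^12)^(1/4) = 1020 K.

T ≈ 1020 K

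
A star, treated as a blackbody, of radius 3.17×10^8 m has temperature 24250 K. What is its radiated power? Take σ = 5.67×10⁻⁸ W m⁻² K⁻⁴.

A = 4πr² = 4π × (3.17×10^8)² = 1.26×10^18 m².
P = σAT⁴ = 5.67×10⁻⁸ × 1.26×10^18 × (24250)⁴ = 5.67×10⁻⁸ × 1.26×10^18 × 3.46×10^17.
P = 2.48×10^28 W.

P ≈ 2.48×10^28 W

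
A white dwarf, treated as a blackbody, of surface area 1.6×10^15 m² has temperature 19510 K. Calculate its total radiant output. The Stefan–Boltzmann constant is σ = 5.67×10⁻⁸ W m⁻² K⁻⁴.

P = σAT⁴ = 5.67×10⁻⁸ × 1.60×10^15 × (19510)⁴ = 5.67×10⁻⁸ × 1.60×10^15 × 1.45×10^17.
P = 1.31×10^25 W.

P ≈ 1.31×10^25 W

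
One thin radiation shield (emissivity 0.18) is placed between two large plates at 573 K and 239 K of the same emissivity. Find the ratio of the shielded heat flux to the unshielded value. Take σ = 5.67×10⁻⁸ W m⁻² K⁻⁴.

With N identical shields there are N+1 = 2 gaps in series, each with the same radiative resistance, so the flux falls to 1/(N+1) of its unshielded value.

ratio ≈ 0.500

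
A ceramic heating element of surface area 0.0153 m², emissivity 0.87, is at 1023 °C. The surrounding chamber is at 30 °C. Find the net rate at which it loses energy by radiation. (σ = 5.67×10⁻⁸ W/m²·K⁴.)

Q ≈ 2120 W

Convert: 1023 °C = 1296 K; 30 °C = 303 K.
Q = εσA(T⁴ − T_s⁴). T⁴ − T_s⁴ = (1296)⁴ − (303)⁴ = 2.82×10^12 − 8.43×10^9 = 2.81×10^12 K⁴.
Q = 0.87 × 5.67×10⁻⁸ × 0.0153 × 2.81×10^12 = 2120 W.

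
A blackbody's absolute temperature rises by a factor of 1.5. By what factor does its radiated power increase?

P ∝ T⁴, so the power scales as (1.5)⁴ = 5.06.

factor ≈ 5.06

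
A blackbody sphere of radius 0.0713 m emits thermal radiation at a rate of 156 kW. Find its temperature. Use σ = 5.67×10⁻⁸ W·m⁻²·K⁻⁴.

T ≈ 2560 K

A = 4πr² = 4π × (0.0713)² = 0.0639 m².
From P = σAT⁴, T = (P / σA)^(1/4) = (1.56×10^5 / (5.67×10⁻⁸ × 0.0639))^(1/4).
T = (4.31×10^13)^(1/4) = 2560 K.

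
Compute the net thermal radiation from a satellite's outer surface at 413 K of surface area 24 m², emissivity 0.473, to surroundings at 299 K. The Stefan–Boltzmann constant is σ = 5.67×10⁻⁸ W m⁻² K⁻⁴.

Q = εσA(T⁴ − T_s⁴). T⁴ − T_s⁴ = (413)⁴ − (299)⁴ = 2.91×10^10 − 7.99×10^9 = 2.11×10^10 K⁴.
Q = 0.473 × 5.67×10⁻⁸ × 24.0 × 2.11×10^10 = 13600 W.

Q ≈ 13600 W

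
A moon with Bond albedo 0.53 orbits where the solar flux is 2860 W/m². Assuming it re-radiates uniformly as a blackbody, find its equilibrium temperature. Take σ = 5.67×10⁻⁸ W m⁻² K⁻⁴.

Power absorbed = (1−a)S·πR²; power emitted = 4πR²σT⁴. Equating and cancelling πR²:
T = ((1−a)S / 4σ)^(1/4) = (1340 / (4 × 5.67×10⁻⁸))^(1/4) = (5.93×10^9)^(1/4).
T = 277 K.

T ≈ 277 K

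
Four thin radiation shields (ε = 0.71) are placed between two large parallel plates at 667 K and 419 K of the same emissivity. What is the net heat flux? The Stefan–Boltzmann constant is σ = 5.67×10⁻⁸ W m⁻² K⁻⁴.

q ≈ 1040 W/m²

Each of the 5 gaps contributes resistance (2/ε − 1) = 2/0.71 − 1 = 1.817; total = 9.085.
q = σ(T₁⁴ − T₂⁴) / 9.085 = 5.67×10⁻⁸ × 1.67×10^11 / 9.085 = 1040 W/m².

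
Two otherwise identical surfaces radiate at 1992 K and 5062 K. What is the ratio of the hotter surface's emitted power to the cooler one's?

P ∝ T⁴, so the ratio is (5062/1992)⁴ = (2.541)⁴ = 41.7.

ratio ≈ 41.7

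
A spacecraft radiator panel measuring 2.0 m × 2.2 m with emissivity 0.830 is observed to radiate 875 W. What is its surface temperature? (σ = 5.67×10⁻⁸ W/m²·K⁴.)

A = 2.0 × 2.2 = 4.40 m².
From P = εσAT⁴, T = (P / εσA)^(1/4) = (875 / (0.830 × 5.67×10⁻⁸ × 4.40))^(1/4).
T = (4.23×10^9)^(1/4) = 255 K.

T ≈ 255 K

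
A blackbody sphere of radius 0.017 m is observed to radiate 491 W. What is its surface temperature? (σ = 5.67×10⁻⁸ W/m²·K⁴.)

A = 4πr² = 4π × (0.017)² = 3.63×10^-3 m².
From P = σAT⁴, T = (P / σA)^(1/4) = (491 / (5.67×10⁻⁸ × 3.63×10^-3))^(1/4).
T = (2.38×10^12)^(1/4) = 1240 K.

T ≈ 1240 K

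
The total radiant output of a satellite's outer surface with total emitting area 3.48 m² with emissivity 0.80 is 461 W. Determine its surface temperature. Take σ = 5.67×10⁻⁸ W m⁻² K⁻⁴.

From P = εσAT⁴, T = (P / εσA)^(1/4) = (461 / (0.80 × 5.67×10⁻⁸ × 3.48))^(1/4).
T = (2.92×10^9)^(1/4) = 232 K.

T ≈ 232 K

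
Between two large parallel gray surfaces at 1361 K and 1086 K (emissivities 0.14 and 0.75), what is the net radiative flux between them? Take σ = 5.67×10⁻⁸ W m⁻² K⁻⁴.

For two large parallel gray plates, q = σ(T₁⁴ − T₂⁴) / (1/ε₁ + 1/ε₂ − 1).
1/ε₁ + 1/ε₂ − 1 = 1/0.14 + 1/0.75 − 1 = 7.476.
T₁⁴ − T₂⁴ = 3.43×10^12 − 1.39×10^12 = 2.04×10^12 K⁴.
q = 5.67×10⁻⁸ × 2.04×10^12 / 7.476 = 15500 W/m².

q ≈ 15500 W/m²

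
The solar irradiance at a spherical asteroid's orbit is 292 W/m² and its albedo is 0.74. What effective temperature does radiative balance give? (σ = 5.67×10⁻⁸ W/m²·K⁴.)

T ≈ 135 K

Power absorbed = (1−a)S·πR²; power emitted = 4πR²σT⁴. Equating and cancelling πR²:
T = ((1−a)S / 4σ)^(1/4) = (75.9 / (4 × 5.67×10⁻⁸))^(1/4) = (3.35×10^8)^(1/4).
T = 135 K.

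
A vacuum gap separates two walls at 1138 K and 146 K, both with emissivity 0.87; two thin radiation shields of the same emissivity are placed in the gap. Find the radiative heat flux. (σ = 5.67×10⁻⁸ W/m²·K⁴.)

q ≈ 24400 W/m²

Each of the 3 gaps contributes resistance (2/ε − 1) = 2/0.87 − 1 = 1.299; total = 3.897.
q = σ(T₁⁴ − T₂⁴) / 3.897 = 5.67×10⁻⁸ × 1.68×10^12 / 3.897 = 24400 W/m².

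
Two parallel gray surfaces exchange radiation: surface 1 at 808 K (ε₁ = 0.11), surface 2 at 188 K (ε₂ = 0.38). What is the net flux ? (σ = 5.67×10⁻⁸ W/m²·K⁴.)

q ≈ 2250 W/m²

For two large parallel gray plates, q = σ(T₁⁴ − T₂⁴) / (1/ε₁ + 1/ε₂ − 1).
1/ε₁ + 1/ε₂ − 1 = 1/0.11 + 1/0.38 − 1 = 10.72.
T₁⁴ − T₂⁴ = 4.26×10^11 − 1.25×10^9 = 4.25×10^11 K⁴.
q = 5.67×10⁻⁸ × 4.25×10^11 / 10.72 = 2250 W/m².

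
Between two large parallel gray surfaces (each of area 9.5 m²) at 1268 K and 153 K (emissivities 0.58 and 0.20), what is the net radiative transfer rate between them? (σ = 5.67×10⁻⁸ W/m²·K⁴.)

For two large parallel gray plates, q = σ(T₁⁴ − T₂⁴) / (1/ε₁ + 1/ε₂ − 1).
1/ε₁ + 1/ε₂ − 1 = 1/0.58 + 1/0.20 − 1 = 5.724.
T₁⁴ − T₂⁴ = 2.59×10^12 − 5.48×10^8 = 2.58×10^12 K⁴.
q = 5.67×10⁻⁸ × 2.58×10^12 / 5.724 = 25600 W/m².
Q = q·A = 25600 × 9.5 = 2.43×10^5 W.

Q ≈ 2.43×10^5 W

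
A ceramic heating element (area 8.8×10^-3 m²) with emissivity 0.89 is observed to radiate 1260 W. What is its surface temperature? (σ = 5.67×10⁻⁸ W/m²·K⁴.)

From P = εσAT⁴, T = (P / εσA)^(1/4) = (1260 / (0.89 × 5.67×10⁻⁸ × 8.80×10^-3))^(1/4).
T = (2.84×10^12)^(1/4) = 1300 K.

T ≈ 1300 K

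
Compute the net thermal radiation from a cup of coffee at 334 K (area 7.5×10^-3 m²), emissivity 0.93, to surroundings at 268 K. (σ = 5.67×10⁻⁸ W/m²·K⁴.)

Q = εσA(T⁴ − T_s⁴). T⁴ − T_s⁴ = (334)⁴ − (268)⁴ = 1.24×10^10 − 5.16×10^9 = 7.29×10^9 K⁴.
Q = 0.93 × 5.67×10⁻⁸ × 7.50×10^-3 × 7.29×10^9 = 2.88 W.

Q ≈ 2.88 W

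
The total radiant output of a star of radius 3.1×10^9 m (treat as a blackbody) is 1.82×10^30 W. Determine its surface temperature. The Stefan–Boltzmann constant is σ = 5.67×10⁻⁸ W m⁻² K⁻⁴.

A = 4πr² = 4π × (3.1×10^9)² = 1.21×10^20 m².
From P = σAT⁴, T = (P / σA)^(1/4) = (1.82×10^30 / (5.67×10⁻⁸ × 1.21×10^20))^(1/4).
T = (2.66×10^17)^(1/4) = 22700 K.

T ≈ 22700 K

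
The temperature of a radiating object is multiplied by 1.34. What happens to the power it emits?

factor ≈ 3.22

P ∝ T⁴, so the power scales as (1.34)⁴ = 3.22.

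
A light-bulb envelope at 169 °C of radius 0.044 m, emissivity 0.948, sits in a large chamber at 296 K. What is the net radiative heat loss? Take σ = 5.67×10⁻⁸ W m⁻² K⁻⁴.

Q ≈ 39.9 W

A = 4πr² = 4π × (0.044)² = 0.0243 m².
Convert: 169 °C = 442 K.
Q = εσA(T⁴ − T_s⁴). T⁴ − T_s⁴ = (442)⁴ − (296)⁴ = 3.82×10^10 − 7.68×10^9 = 3.05×10^10 K⁴.
Q = 0.948 × 5.67×10⁻⁸ × 0.0243 × 3.05×10^10 = 39.9 W.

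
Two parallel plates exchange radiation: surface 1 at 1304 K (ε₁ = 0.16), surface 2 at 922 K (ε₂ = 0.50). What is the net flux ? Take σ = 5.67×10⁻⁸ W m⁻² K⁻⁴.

For two large parallel gray plates, q = σ(T₁⁴ − T₂⁴) / (1/ε₁ + 1/ε₂ − 1).
1/ε₁ + 1/ε₂ − 1 = 1/0.16 + 1/0.50 − 1 = 7.250.
T₁⁴ − T₂⁴ = 2.89×10^12 − 7.23×10^11 = 2.17×10^12 K⁴.
q = 5.67×10⁻⁸ × 2.17×10^12 / 7.250 = 17000 W/m².

q ≈ 17000 W/m²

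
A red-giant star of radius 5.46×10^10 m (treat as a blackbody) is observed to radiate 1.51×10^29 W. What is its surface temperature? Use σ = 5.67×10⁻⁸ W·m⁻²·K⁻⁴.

T ≈ 2900 K

A = 4πr² = 4π × (5.46×10^10)² = 3.75×10^22 m².
From P = σAT⁴, T = (P / σA)^(1/4) = (1.51×10^29 / (5.67×10⁻⁸ × 3.75×10^22))^(1/4).
T = (7.11×10^13)^(1/4) = 2900 K.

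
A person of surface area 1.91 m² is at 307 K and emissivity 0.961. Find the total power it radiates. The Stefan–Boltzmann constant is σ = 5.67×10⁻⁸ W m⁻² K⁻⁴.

P = εσAT⁴ = 0.961 × 5.67×10⁻⁸ × 1.91 × (307)⁴ = 0.961 × 5.67×10⁻⁸ × 1.91 × 8.88×10^9.
P = 924 W.

P ≈ 924 W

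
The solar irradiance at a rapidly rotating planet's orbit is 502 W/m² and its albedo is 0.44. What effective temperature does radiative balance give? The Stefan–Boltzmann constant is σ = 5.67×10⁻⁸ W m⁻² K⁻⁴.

Power absorbed = (1−a)S·πR²; power emitted = 4πR²σT⁴. Equating and cancelling πR²:
T = ((1−a)S / 4σ)^(1/4) = (281 / (4 × 5.67×10⁻⁸))^(1/4) = (1.24×10^9)^(1/4).
T = 188 K.

T ≈ 188 K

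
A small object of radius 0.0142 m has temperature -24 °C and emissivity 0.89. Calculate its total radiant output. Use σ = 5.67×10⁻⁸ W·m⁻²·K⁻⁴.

P ≈ 0.492 W

A = 4πr² = 4π × (0.0142)² = 2.53×10^-3 m².
-24 °C = 249 K.
Stefan–Boltzmann: P = εσAT⁴ = 0.89 × 5.67×10⁻⁸ × 2.53×10^-3 × (249)⁴ = 0.89 × 5.67×10⁻⁸ × 2.53×10^-3 × 3.84×10^9.
P = 0.492 W.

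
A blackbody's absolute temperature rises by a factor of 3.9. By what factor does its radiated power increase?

P ∝ T⁴, so the power scales as (3.9)⁴ = 231.

factor ≈ 231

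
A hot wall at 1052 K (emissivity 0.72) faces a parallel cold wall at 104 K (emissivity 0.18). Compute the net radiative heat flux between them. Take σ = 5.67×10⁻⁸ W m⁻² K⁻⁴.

q ≈ 11700 W/m²

For two large parallel gray plates, q = σ(T₁⁴ − T₂⁴) / (1/ε₁ + 1/ε₂ − 1).
1/ε₁ + 1/ε₂ − 1 = 1/0.72 + 1/0.18 − 1 = 5.944.
T₁⁴ − T₂⁴ = 1.22×10^12 − 1.17×10^8 = 1.22×10^12 K⁴.
q = 5.67×10⁻⁸ × 1.22×10^12 / 5.944 = 11700 W/m².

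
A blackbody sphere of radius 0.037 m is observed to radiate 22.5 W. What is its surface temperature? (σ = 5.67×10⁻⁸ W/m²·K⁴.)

T ≈ 390 K

A = 4πr² = 4π × (0.037)² = 0.0172 m².
From P = σAT⁴, T = (P / σA)^(1/4) = (22.5 / (5.67×10⁻⁸ × 0.0172))^(1/4).
T = (2.31×10^10)^(1/4) = 390 K.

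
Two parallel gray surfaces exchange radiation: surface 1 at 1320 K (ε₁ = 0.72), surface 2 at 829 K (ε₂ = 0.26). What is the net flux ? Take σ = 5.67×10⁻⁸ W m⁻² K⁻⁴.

For two large parallel gray plates, q = σ(T₁⁴ − T₂⁴) / (1/ε₁ + 1/ε₂ − 1).
1/ε₁ + 1/ε₂ − 1 = 1/0.72 + 1/0.26 − 1 = 4.235.
T₁⁴ − T₂⁴ = 3.04×10^12 − 4.72×10^11 = 2.56×10^12 K⁴.
q = 5.67×10⁻⁸ × 2.56×10^12 / 4.235 = 34300 W/m².

q ≈ 34300 W/m²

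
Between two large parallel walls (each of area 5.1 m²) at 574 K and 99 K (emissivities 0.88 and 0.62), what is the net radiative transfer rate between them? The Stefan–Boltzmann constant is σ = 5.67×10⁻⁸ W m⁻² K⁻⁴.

Q ≈ 17900 W

For two large parallel gray plates, q = σ(T₁⁴ − T₂⁴) / (1/ε₁ + 1/ε₂ − 1).
1/ε₁ + 1/ε₂ − 1 = 1/0.88 + 1/0.62 − 1 = 1.749.
T₁⁴ − T₂⁴ = 1.09×10^11 − 9.61×10^7 = 1.08×10^11 K⁴.
q = 5.67×10⁻⁸ × 1.08×10^11 / 1.749 = 3520 W/m².
Q = q·A = 3520 × 5.1 = 17900 W.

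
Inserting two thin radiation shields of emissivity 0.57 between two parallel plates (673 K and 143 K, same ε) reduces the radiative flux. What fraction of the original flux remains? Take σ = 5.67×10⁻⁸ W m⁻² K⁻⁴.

ratio ≈ 0.333

With N identical shields there are N+1 = 3 gaps in series, each with the same radiative resistance, so the flux falls to 1/(N+1) of its unshielded value.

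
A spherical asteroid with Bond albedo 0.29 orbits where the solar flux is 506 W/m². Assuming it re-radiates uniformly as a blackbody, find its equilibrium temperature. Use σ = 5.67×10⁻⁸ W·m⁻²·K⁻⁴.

T ≈ 199 K

Power absorbed = (1−a)S·πR²; power emitted = 4πR²σT⁴. Equating and cancelling πR²:
T = ((1−a)S / 4σ)^(1/4) = (359 / (4 × 5.67×10⁻⁸))^(1/4) = (1.58×10^9)^(1/4).
T = 199 K.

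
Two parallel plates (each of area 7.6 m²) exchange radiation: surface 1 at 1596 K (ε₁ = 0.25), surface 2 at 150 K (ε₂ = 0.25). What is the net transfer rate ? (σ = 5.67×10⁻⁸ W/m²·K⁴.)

For two large parallel gray plates, q = σ(T₁⁴ − T₂⁴) / (1/ε₁ + 1/ε₂ − 1).
1/ε₁ + 1/ε₂ − 1 = 1/0.25 + 1/0.25 − 1 = 7.000.
T₁⁴ − T₂⁴ = 6.49×10^12 − 5.06×10^8 = 6.49×10^12 K⁴.
q = 5.67×10⁻⁸ × 6.49×10^12 / 7.000 = 52600 W/m².
Q = q·A = 52600 × 7.6 = 3.99×10^5 W.

Q ≈ 3.99×10^5 W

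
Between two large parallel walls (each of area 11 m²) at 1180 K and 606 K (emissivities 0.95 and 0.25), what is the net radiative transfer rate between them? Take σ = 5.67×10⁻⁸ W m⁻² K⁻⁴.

Q ≈ 2.78×10^5 W

For two large parallel gray plates, q = σ(T₁⁴ − T₂⁴) / (1/ε₁ + 1/ε₂ − 1).
1/ε₁ + 1/ε₂ − 1 = 1/0.95 + 1/0.25 − 1 = 4.053.
T₁⁴ − T₂⁴ = 1.94×10^12 − 1.35×10^11 = 1.80×10^12 K⁴.
q = 5.67×10⁻⁸ × 1.80×10^12 / 4.053 = 25200 W/m².
Q = q·A = 25200 × 11 = 2.78×10^5 W.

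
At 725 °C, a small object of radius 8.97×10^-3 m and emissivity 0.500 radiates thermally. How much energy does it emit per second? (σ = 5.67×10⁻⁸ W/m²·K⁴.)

A = 4πr² = 4π × (8.97×10^-3)² = 1.01×10^-3 m².
725 °C = 998 K.
P = εσAT⁴ = 0.500 × 5.67×10⁻⁸ × 1.01×10^-3 × (998)⁴ = 0.500 × 5.67×10⁻⁸ × 1.01×10^-3 × 9.92×10^11.
P = 28.4 W.

P ≈ 28.4 W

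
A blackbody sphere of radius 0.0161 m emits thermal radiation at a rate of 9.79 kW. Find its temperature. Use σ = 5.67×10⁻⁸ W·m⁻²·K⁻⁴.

A = 4πr² = 4π × (0.0161)² = 3.26×10^-3 m².
From P = σAT⁴, T = (P / σA)^(1/4) = (9790 / (5.67×10⁻⁸ × 3.26×10^-3))^(1/4).
T = (5.30×10^13)^(1/4) = 2700 K.

T ≈ 2700 K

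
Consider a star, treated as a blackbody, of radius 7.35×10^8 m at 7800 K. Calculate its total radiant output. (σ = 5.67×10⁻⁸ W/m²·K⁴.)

A = 4πr² = 4π × (7.35×10^8)² = 6.79×10^18 m².
P = σAT⁴ = 5.67×10⁻⁸ × 6.79×10^18 × (7800)⁴ = 5.67×10⁻⁸ × 6.79×10^18 × 3.70×10^15.
P = 1.42×10^27 W.

P ≈ 1.42×10^27 W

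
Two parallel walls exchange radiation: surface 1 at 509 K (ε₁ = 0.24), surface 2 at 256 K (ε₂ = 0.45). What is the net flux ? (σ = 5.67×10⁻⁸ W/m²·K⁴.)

q ≈ 661 W/m²

For two large parallel gray plates, q = σ(T₁⁴ − T₂⁴) / (1/ε₁ + 1/ε₂ − 1).
1/ε₁ + 1/ε₂ − 1 = 1/0.24 + 1/0.45 − 1 = 5.389.
T₁⁴ − T₂⁴ = 6.71×10^10 − 4.29×10^9 = 6.28×10^10 K⁴.
q = 5.67×10⁻⁸ × 6.28×10^10 / 5.389 = 661 W/m².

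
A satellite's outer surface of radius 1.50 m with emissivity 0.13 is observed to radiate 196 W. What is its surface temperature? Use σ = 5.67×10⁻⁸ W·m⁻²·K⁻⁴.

T ≈ 175 K

A = 4πr² = 4π × (1.50)² = 28.3 m².
From P = εσAT⁴, T = (P / εσA)^(1/4) = (196 / (0.13 × 5.67×10⁻⁸ × 28.3))^(1/4).
T = (9.40×10^8)^(1/4) = 175 K.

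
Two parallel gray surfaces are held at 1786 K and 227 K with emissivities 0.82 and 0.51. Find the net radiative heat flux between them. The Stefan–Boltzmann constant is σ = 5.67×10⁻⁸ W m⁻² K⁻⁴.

q ≈ 2.65×10^5 W/m²

For two large parallel gray plates, q = σ(T₁⁴ − T₂⁴) / (1/ε₁ + 1/ε₂ − 1).
1/ε₁ + 1/ε₂ − 1 = 1/0.82 + 1/0.51 − 1 = 2.180.
T₁⁴ − T₂⁴ = 1.02×10^13 − 2.66×10^9 = 1.02×10^13 K⁴.
q = 5.67×10⁻⁸ × 1.02×10^13 / 2.180 = 2.65×10^5 W/m².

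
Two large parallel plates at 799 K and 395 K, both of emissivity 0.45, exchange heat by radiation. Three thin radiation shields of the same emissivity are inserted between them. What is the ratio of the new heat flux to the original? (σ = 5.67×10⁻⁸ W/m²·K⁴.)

With N identical shields there are N+1 = 4 gaps in series, each with the same radiative resistance, so the flux falls to 1/(N+1) of its unshielded value.

ratio ≈ 0.250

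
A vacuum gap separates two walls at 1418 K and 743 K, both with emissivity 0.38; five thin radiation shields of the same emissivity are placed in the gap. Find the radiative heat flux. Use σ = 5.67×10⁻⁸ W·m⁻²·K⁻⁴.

Each of the 6 gaps contributes resistance (2/ε − 1) = 2/0.38 − 1 = 4.263; total = 25.58.
q = σ(T₁⁴ − T₂⁴) / 25.58 = 5.67×10⁻⁸ × 3.74×10^12 / 25.58 = 8290 W/m².

q ≈ 8290 W/m²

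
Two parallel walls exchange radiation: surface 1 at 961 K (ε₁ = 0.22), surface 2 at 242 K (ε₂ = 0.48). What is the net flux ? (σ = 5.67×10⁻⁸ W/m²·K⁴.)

q ≈ 8560 W/m²

For two large parallel gray plates, q = σ(T₁⁴ − T₂⁴) / (1/ε₁ + 1/ε₂ − 1).
1/ε₁ + 1/ε₂ − 1 = 1/0.22 + 1/0.48 − 1 = 5.629.
T₁⁴ − T₂⁴ = 8.53×10^11 − 3.43×10^9 = 8.49×10^11 K⁴.
q = 5.67×10⁻⁸ × 8.49×10^11 / 5.629 = 8560 W/m².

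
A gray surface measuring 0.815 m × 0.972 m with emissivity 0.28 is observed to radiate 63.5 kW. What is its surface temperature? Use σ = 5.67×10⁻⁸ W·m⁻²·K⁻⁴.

A = 0.815 × 0.972 = 0.792 m².
From P = εσAT⁴, T = (P / εσA)^(1/4) = (63500 / (0.28 × 5.67×10⁻⁸ × 0.792))^(1/4).
T = (5.05×10^12)^(1/4) = 1500 K.

T ≈ 1500 K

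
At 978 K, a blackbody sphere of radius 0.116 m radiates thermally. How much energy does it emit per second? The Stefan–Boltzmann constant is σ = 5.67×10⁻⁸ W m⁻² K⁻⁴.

P ≈ 8770 W

A = 4πr² = 4π × (0.116)² = 0.169 m².
P = σAT⁴ = 5.67×10⁻⁸ × 0.169 × (978)⁴ = 5.67×10⁻⁸ × 0.169 × 9.15×10^11.
P = 8770 W.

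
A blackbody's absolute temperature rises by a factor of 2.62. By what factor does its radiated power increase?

factor ≈ 47.1

P ∝ T⁴, so the power scales as (2.62)⁴ = 47.1.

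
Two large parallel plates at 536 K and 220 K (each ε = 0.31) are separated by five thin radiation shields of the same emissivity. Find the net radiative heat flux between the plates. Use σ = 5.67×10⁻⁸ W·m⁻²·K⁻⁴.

Each of the 6 gaps contributes resistance (2/ε − 1) = 2/0.31 − 1 = 5.452; total = 32.71.
q = σ(T₁⁴ − T₂⁴) / 32.71 = 5.67×10⁻⁸ × 8.02×10^10 / 32.71 = 139 W/m².

q ≈ 139 W/m²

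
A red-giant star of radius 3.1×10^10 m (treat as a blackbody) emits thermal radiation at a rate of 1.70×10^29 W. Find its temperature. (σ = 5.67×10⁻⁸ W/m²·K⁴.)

T ≈ 3970 K

A = 4πr² = 4π × (3.1×10^10)² = 1.21×10^22 m².
From P = σAT⁴, T = (P / σA)^(1/4) = (1.70×10^29 / (5.67×10⁻⁸ × 1.21×10^22))^(1/4).
T = (2.48×10^14)^(1/4) = 3970 K.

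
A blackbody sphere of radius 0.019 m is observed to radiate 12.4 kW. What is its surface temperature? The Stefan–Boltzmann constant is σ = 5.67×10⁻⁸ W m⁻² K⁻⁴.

A = 4πr² = 4π × (0.019)² = 4.54×10^-3 m².
From P = σAT⁴, T = (P / σA)^(1/4) = (12400 / (5.67×10⁻⁸ × 4.54×10^-3))^(1/4).
T = (4.82×10^13)^(1/4) = 2630 K.

T ≈ 2630 K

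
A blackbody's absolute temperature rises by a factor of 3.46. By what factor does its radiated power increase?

factor ≈ 143

P ∝ T⁴, so the power scales as (3.46)⁴ = 143.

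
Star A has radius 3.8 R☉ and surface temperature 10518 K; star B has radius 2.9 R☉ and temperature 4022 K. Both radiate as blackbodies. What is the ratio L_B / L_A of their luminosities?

L = 4πR²σT⁴ ∝ R²T⁴, so L_B/L_A = (2.9/3.8)² × (4022/10518)⁴ = 0.582 × 0.0214 = 0.0125.

L_B/L_A ≈ 0.0125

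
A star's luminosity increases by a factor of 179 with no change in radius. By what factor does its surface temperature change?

P ∝ T⁴ ⇒ T ∝ P^(1/4), so T scales by (179)^(1/4) = 3.66.

factor ≈ 3.66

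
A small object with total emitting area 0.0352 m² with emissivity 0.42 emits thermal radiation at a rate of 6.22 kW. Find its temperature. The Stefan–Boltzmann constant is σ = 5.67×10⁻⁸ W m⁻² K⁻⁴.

From P = εσAT⁴, T = (P / εσA)^(1/4) = (6220 / (0.42 × 5.67×10⁻⁸ × 0.0352))^(1/4).
T = (7.42×10^12)^(1/4) = 1650 K.

T ≈ 1650 K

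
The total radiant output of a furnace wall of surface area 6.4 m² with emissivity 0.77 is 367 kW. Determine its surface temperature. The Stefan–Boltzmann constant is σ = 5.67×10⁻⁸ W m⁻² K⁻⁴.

T ≈ 1070 K

From P = εσAT⁴, T = (P / εσA)^(1/4) = (3.67×10^5 / (0.77 × 5.67×10⁻⁸ × 6.40))^(1/4).
T = (1.31×10^12)^(1/4) = 1070 K.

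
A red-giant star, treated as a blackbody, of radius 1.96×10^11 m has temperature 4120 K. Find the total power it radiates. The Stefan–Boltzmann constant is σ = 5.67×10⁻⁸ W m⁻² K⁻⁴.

A = 4πr² = 4π × (1.96×10^11)² = 4.83×10^23 m².
P = σAT⁴ = 5.67×10⁻⁸ × 4.83×10^23 × (4120)⁴ = 5.67×10⁻⁸ × 4.83×10^23 × 2.88×10^14.
P = 7.89×10^30 W.

P ≈ 7.89×10^30 W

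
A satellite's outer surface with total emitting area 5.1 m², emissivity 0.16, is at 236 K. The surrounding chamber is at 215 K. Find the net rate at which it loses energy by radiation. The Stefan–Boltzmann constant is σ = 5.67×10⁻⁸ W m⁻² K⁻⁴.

Q ≈ 44.7 W

Q = εσA(T⁴ − T_s⁴). T⁴ − T_s⁴ = (236)⁴ − (215)⁴ = 3.10×10^9 − 2.14×10^9 = 9.65×10^8 K⁴.
Q = 0.16 × 5.67×10⁻⁸ × 5.10 × 9.65×10^8 = 44.7 W.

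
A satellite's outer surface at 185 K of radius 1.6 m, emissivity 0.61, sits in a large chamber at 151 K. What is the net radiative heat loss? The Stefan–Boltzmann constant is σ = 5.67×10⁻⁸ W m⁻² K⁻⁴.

Q ≈ 725 W

A = 4πr² = 4π × (1.6)² = 32.2 m².
Q = εσA(T⁴ − T_s⁴). T⁴ − T_s⁴ = (185)⁴ − (151)⁴ = 1.17×10^9 − 5.20×10^8 = 6.51×10^8 K⁴.
Q = 0.61 × 5.67×10⁻⁸ × 32.2 × 6.51×10^8 = 725 W.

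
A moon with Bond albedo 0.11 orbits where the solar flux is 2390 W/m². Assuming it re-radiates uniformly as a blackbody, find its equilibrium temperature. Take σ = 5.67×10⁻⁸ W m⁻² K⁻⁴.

T ≈ 311 K

Power absorbed = (1−a)S·πR²; power emitted = 4πR²σT⁴. Equating and cancelling πR²:
T = ((1−a)S / 4σ)^(1/4) = (2130 / (4 × 5.67×10⁻⁸))^(1/4) = (9.38×10^9)^(1/4).
T = 311 K.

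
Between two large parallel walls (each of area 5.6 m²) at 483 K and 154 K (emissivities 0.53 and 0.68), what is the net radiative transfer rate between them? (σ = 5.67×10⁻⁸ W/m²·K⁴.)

Q ≈ 7250 W

For two large parallel gray plates, q = σ(T₁⁴ − T₂⁴) / (1/ε₁ + 1/ε₂ − 1).
1/ε₁ + 1/ε₂ − 1 = 1/0.53 + 1/0.68 − 1 = 2.357.
T₁⁴ − T₂⁴ = 5.44×10^10 − 5.62×10^8 = 5.39×10^10 K⁴.
q = 5.67×10⁻⁸ × 5.39×10^10 / 2.357 = 1300 W/m².
Q = q·A = 1300 × 5.6 = 7250 W.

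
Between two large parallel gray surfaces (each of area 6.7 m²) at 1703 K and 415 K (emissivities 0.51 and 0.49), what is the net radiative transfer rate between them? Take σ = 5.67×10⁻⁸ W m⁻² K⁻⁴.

For two large parallel gray plates, q = σ(T₁⁴ − T₂⁴) / (1/ε₁ + 1/ε₂ − 1).
1/ε₁ + 1/ε₂ − 1 = 1/0.51 + 1/0.49 − 1 = 3.002.
T₁⁴ − T₂⁴ = 8.41×10^12 − 2.97×10^10 = 8.38×10^12 K⁴.
q = 5.67×10⁻⁸ × 8.38×10^12 / 3.002 = 1.58×10^5 W/m².
Q = q·A = 1.58×10^5 × 6.7 = 1.06×10^6 W.

Q ≈ 1.06×10^6 W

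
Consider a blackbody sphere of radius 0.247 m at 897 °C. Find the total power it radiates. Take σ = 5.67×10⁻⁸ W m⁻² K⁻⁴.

P ≈ 81500 W

A = 4πr² = 4π × (0.247)² = 0.767 m².
897 °C = 1170 K.
P = σAT⁴ = 5.67×10⁻⁸ × 0.767 × (1170)⁴ = 5.67×10⁻⁸ × 0.767 × 1.87×10^12.
P = 81500 W.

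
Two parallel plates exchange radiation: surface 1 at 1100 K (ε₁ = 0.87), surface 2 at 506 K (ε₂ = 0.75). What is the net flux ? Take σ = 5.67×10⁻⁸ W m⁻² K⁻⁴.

q ≈ 53500 W/m²

For two large parallel gray plates, q = σ(T₁⁴ − T₂⁴) / (1/ε₁ + 1/ε₂ − 1).
1/ε₁ + 1/ε₂ − 1 = 1/0.87 + 1/0.75 − 1 = 1.483.
T₁⁴ − T₂⁴ = 1.46×10^12 − 6.56×10^10 = 1.40×10^12 K⁴.
q = 5.67×10⁻⁸ × 1.40×10^12 / 1.483 = 53500 W/m².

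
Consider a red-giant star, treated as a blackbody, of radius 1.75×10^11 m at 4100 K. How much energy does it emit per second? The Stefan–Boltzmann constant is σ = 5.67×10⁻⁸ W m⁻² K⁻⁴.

A = 4πr² = 4π × (1.75×10^11)² = 3.85×10^23 m².
P = σAT⁴ = 5.67×10⁻⁸ × 3.85×10^23 × (4100)⁴ = 5.67×10⁻⁸ × 3.85×10^23 × 2.83×10^14.
P = 6.17×10^30 W.

P ≈ 6.17×10^30 W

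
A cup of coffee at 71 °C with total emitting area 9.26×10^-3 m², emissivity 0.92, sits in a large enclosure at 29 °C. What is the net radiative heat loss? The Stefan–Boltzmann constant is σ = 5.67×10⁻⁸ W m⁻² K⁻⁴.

Q ≈ 2.75 W

Convert: 71 °C = 344 K; 29 °C = 302 K.
Q = εσA(T⁴ − T_s⁴). T⁴ − T_s⁴ = (344)⁴ − (302)⁴ = 1.40×10^10 − 8.32×10^9 = 5.69×10^9 K⁴.
Q = 0.92 × 5.67×10⁻⁸ × 9.26×10^-3 × 5.69×10^9 = 2.75 W.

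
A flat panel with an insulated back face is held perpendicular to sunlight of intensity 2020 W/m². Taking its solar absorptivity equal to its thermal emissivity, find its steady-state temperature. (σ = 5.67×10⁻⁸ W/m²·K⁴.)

Absorbed flux αS = emitted flux εσT⁴ (one radiating face); with α = ε, T = (S/σ)^(1/4).
T = (2020 / 5.67×10⁻⁸)^(1/4) = (3.56×10^10)^(1/4).
T = 434 K.

T ≈ 434 K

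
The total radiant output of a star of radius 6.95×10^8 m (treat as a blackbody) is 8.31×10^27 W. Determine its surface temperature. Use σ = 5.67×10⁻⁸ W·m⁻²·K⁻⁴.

A = 4πr² = 4π × (6.95×10^8)² = 6.07×10^18 m².
From P = σAT⁴, T = (P / σA)^(1/4) = (8.31×10^27 / (5.67×10⁻⁸ × 6.07×10^18))^(1/4).
T = (2.41×10^16)^(1/4) = 12500 K.

T ≈ 12500 K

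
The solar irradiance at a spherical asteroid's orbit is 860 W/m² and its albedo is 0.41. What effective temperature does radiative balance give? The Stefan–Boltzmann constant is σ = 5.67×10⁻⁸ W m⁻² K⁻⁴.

T ≈ 217 K

Power absorbed = (1−a)S·πR²; power emitted = 4πR²σT⁴. Equating and cancelling πR²:
T = ((1−a)S / 4σ)^(1/4) = (507 / (4 × 5.67×10⁻⁸))^(1/4) = (2.24×10^9)^(1/4).
T = 217 K.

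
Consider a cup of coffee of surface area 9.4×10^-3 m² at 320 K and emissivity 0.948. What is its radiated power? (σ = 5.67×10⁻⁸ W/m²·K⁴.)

P = εσAT⁴ = 0.948 × 5.67×10⁻⁸ × 9.40×10^-3 × (320)⁴ = 0.948 × 5.67×10⁻⁸ × 9.40×10^-3 × 1.05×10^10.
P = 5.30 W.

P ≈ 5.30 W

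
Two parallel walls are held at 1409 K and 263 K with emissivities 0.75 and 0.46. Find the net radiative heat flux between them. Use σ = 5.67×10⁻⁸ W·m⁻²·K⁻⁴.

For two large parallel gray plates, q = σ(T₁⁴ − T₂⁴) / (1/ε₁ + 1/ε₂ − 1).
1/ε₁ + 1/ε₂ − 1 = 1/0.75 + 1/0.46 − 1 = 2.507.
T₁⁴ − T₂⁴ = 3.94×10^12 − 4.78×10^9 = 3.94×10^12 K⁴.
q = 5.67×10⁻⁸ × 3.94×10^12 / 2.507 = 89000 W/m².

q ≈ 89000 W/m²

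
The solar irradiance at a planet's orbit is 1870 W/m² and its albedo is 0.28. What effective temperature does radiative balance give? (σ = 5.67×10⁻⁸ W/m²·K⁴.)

T ≈ 278 K

Power absorbed = (1−a)S·πR²; power emitted = 4πR²σT⁴. Equating and cancelling πR²:
T = ((1−a)S / 4σ)^(1/4) = (1350 / (4 × 5.67×10⁻⁸))^(1/4) = (5.94×10^9)^(1/4).
T = 278 K.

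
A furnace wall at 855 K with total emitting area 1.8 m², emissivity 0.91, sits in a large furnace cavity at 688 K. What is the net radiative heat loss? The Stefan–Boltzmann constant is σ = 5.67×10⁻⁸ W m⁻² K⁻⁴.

Q = εσA(T⁴ − T_s⁴). T⁴ − T_s⁴ = (855)⁴ − (688)⁴ = 5.34×10^11 − 2.24×10^11 = 3.10×10^11 K⁴.
Q = 0.91 × 5.67×10⁻⁸ × 1.80 × 3.10×10^11 = 28800 W.

Q ≈ 28800 W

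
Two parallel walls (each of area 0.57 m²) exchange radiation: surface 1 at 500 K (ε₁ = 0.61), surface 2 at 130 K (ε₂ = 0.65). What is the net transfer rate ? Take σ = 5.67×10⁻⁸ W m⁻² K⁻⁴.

Q ≈ 923 W

For two large parallel gray plates, q = σ(T₁⁴ − T₂⁴) / (1/ε₁ + 1/ε₂ − 1).
1/ε₁ + 1/ε₂ − 1 = 1/0.61 + 1/0.65 − 1 = 2.178.
T₁⁴ − T₂⁴ = 6.25×10^10 − 2.86×10^8 = 6.22×10^10 K⁴.
q = 5.67×10⁻⁸ × 6.22×10^10 / 2.178 = 1620 W/m².
Q = q·A = 1620 × 0.57 = 923 W.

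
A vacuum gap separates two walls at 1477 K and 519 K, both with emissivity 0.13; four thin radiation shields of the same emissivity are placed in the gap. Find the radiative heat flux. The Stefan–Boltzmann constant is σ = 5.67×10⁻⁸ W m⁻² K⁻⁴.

Each of the 5 gaps contributes resistance (2/ε − 1) = 2/0.13 − 1 = 14.38; total = 71.92.
q = σ(T₁⁴ − T₂⁴) / 71.92 = 5.67×10⁻⁸ × 4.69×10^12 / 71.92 = 3690 W/m².

q ≈ 3690 W/m²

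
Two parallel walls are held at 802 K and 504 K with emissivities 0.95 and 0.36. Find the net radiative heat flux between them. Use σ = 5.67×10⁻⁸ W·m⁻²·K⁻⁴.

q ≈ 7000 W/m²

For two large parallel gray plates, q = σ(T₁⁴ − T₂⁴) / (1/ε₁ + 1/ε₂ − 1).
1/ε₁ + 1/ε₂ − 1 = 1/0.95 + 1/0.36 − 1 = 2.830.
T₁⁴ − T₂⁴ = 4.14×10^11 − 6.45×10^10 = 3.49×10^11 K⁴.
q = 5.67×10⁻⁸ × 3.49×10^11 / 2.830 = 7000 W/m².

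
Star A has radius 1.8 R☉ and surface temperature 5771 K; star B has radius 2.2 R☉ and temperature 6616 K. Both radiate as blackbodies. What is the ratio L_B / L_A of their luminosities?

L = 4πR²σT⁴ ∝ R²T⁴, so L_B/L_A = (2.2/1.8)² × (6616/5771)⁴ = 1.49 × 1.73 = 2.58.

L_B/L_A ≈ 2.58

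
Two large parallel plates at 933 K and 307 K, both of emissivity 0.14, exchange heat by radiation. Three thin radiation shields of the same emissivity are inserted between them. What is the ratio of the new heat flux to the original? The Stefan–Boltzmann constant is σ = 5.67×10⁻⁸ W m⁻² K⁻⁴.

With N identical shields there are N+1 = 4 gaps in series, each with the same radiative resistance, so the flux falls to 1/(N+1) of its unshielded value.

ratio ≈ 0.250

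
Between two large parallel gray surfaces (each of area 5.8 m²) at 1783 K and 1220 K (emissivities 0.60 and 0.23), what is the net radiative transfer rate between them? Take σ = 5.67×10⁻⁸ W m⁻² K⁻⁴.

For two large parallel gray plates, q = σ(T₁⁴ − T₂⁴) / (1/ε₁ + 1/ε₂ − 1).
1/ε₁ + 1/ε₂ − 1 = 1/0.60 + 1/0.23 − 1 = 5.014.
T₁⁴ − T₂⁴ = 1.01×10^13 − 2.22×10^12 = 7.89×10^12 K⁴.
q = 5.67×10⁻⁸ × 7.89×10^12 / 5.014 = 89200 W/m².
Q = q·A = 89200 × 5.8 = 5.18×10^5 W.

Q ≈ 5.18×10^5 W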